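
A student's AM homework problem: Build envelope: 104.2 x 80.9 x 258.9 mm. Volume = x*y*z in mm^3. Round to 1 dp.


V = 104.2 * 80.9 * 258.9 = 2182470.0 mm^3


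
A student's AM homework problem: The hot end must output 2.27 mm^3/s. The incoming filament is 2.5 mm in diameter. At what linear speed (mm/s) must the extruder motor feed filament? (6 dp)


A = pi*(2.5/2)^2 = 4.908739
v = 2.27 / 4.908739 = 0.462441 mm/s


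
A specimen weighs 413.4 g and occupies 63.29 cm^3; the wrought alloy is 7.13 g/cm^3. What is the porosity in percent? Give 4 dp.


rho_part = 413.4 / 63.29 = 6.53183757 g/cm^3
Porosity = (1 - 6.53183757/7.13)*100 = 8.3894 %


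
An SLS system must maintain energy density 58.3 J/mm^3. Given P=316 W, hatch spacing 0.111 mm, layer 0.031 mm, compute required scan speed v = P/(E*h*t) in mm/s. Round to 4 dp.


v = 316 / (58.3*0.111*0.031) = 1575.1933 mm/s


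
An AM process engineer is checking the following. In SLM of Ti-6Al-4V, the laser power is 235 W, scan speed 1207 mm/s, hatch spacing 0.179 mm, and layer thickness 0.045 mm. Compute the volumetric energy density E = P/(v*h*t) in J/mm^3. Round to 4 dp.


E = 235 / (1207*0.179*0.045) = 24.171 J/mm^3


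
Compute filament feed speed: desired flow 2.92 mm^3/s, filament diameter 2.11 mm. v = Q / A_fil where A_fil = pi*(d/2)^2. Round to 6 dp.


A = pi*(2.11/2)^2 = 3.496671
v = 2.92 / 3.496671 = 0.83508 mm/s


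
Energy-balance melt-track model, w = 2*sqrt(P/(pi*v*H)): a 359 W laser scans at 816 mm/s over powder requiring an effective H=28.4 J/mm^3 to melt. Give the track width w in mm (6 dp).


w = 2*sqrt(359/(pi*816*28.4)) = 0.140442 mm


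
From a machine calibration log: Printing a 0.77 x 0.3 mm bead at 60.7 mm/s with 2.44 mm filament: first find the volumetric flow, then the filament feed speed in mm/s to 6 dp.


Q = 0.77 * 0.3 * 60.7 = 14.0217 mm^3/s
A_fil = pi*(2.44/2)^2 = 4.67594651 mm^2
v_feed = 14.0217 / 4.67594651 = 2.998687 mm/s


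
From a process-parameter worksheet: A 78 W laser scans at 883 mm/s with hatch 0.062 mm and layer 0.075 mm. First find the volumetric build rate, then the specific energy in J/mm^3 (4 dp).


Build rate = 883 * 0.062 * 0.075 = 4.10595 mm^3/s
SE = 78 / 4.10595 = 18.9968 J/mm^3


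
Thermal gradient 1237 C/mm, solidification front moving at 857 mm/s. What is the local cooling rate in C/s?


CR = 1237 * 857 = 1060109 C/s


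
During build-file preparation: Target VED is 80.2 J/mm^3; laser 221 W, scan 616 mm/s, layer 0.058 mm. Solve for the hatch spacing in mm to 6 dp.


h = 221 / (80.2*616*0.058) = 0.077127 mm


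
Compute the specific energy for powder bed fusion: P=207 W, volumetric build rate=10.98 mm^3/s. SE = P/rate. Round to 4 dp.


SE = 207 / 10.98 = 18.8525 J/mm^3


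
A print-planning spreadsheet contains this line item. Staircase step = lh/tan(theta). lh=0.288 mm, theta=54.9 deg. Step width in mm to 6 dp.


step = 0.288 / tan(54.9) = 0.20241 mm


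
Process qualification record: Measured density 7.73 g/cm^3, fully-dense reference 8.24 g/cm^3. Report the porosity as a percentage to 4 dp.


Porosity = (1-7.73/8.24)*100 = 6.1893 %


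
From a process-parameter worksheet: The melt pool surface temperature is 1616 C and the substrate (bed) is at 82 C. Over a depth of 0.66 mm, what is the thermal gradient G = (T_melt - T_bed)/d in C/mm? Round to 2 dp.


G = (1616-82)/0.66 = 2324.24 C/mm


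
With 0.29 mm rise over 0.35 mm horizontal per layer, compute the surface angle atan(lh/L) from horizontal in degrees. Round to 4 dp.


angle = atan(0.29/0.35) = 39.6442 degrees


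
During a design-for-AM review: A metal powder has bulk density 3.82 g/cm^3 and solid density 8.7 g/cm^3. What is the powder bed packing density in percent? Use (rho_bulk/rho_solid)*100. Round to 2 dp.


Packing = (3.82/8.7)*100 = 43.91 %


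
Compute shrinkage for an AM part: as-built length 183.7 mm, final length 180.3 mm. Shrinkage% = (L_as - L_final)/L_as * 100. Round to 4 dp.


Shrinkage = ((183.7-180.3)/183.7)*100 = 1.8508 %


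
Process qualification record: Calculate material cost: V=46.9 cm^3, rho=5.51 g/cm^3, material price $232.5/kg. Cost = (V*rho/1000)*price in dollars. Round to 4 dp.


Mass = 46.9*5.51/1000 = 0.258419 kg
Cost = 0.258419 * 232.5 = 60.0824 $


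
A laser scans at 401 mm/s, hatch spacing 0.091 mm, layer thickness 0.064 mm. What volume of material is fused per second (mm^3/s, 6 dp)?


Rate = 401 * 0.091 * 0.064 = 2.335424 mm^3/s


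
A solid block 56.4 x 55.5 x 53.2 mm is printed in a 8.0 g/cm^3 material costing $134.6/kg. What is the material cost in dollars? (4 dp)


V = 56.4 * 55.5 * 53.2 = 166526.64 mm^3 = 166.52664 cm^3
Mass = 166.52664 * 8.0 / 1000 = 1.33221312 kg
Cost = 1.33221312 * 134.6 = 179.3159 $


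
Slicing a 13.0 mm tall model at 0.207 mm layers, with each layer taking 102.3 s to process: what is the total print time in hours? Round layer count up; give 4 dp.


Layers = ceil(13.0/0.207) = 63
t = 63 * 102.3 / 3600 = 1.7903 hrs


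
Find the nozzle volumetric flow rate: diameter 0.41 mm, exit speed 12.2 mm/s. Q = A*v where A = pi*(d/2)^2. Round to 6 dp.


A = pi*(0.41/2)^2 = 0.13202543 mm^2
Q = 0.13202543 * 12.2 = 1.61071 mm^3/s


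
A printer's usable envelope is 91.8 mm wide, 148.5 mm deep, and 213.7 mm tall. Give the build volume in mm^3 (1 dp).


V = 91.8 * 148.5 * 213.7 = 2913222.5 mm^3


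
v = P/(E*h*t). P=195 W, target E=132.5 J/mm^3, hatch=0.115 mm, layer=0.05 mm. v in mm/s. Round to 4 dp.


v = 195 / (132.5*0.115*0.05) = 255.9475 mm/s


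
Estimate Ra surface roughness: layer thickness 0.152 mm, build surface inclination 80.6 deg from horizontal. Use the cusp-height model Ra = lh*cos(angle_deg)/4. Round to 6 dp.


Ra = 0.152 * cos(80.6) / 4 = 0.006206 mm


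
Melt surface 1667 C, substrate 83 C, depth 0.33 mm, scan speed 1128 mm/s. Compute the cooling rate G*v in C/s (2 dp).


G = (1667-83)/0.33 = 4800.0 C/mm
CR = 4800.0 * 1128 = 5414400.0 C/s


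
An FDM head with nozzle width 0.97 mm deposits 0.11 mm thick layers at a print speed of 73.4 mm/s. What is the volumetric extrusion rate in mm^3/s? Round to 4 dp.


Rate = 0.97 * 0.11 * 73.4 = 7.8318 mm^3/s


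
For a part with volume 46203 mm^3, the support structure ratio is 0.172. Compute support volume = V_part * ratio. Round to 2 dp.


V_support = 46203 * 0.172 = 7946.92 mm^3


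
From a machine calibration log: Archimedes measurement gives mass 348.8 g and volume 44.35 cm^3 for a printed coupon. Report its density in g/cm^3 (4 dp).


rho = 348.8 / 44.35 = 7.8647 g/cm^3


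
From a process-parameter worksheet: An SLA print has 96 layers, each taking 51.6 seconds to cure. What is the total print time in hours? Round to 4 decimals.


t = 96 * 51.6 / 3600 = 1.376 hrs


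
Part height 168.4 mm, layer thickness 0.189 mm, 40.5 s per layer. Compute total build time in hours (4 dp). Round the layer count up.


Layers = ceil(168.4/0.189) = 892
t = 892 * 40.5 / 3600 = 10.035 hrs


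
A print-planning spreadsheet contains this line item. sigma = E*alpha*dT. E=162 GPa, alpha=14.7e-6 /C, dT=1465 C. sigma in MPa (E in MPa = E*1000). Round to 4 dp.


sigma = 162*1000 * 14.7e-6 * 1465 = 3488.751 MPa


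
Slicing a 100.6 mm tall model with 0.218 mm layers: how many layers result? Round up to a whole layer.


Layers = ceil(100.6/0.218) = 462


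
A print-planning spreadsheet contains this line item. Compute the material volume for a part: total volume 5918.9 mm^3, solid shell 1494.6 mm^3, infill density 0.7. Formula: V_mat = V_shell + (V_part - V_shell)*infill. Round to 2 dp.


V_infill = (5918.9 - 1494.6) * 0.7 = 3097.01
V_total = 1494.6 + 3097.01 = 4591.61 mm^3


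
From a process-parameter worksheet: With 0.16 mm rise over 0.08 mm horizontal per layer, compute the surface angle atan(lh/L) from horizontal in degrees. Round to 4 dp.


angle = atan(0.16/0.08) = 63.4349 degrees


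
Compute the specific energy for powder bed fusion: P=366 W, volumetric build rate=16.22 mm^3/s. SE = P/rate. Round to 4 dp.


SE = 366 / 16.22 = 22.5647 J/mm^3


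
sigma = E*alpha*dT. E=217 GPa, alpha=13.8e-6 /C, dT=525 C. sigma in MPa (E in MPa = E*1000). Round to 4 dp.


sigma = 217*1000 * 13.8e-6 * 525 = 1572.165 MPa


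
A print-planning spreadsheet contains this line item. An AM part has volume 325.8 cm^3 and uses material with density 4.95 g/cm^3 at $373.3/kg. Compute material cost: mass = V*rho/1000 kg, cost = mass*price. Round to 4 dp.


Mass = 325.8*4.95/1000 = 1.61271 kg
Cost = 1.61271 * 373.3 = 602.0246 $


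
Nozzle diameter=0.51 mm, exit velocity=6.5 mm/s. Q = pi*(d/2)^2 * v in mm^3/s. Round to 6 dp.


A = pi*(0.51/2)^2 = 0.20428206 mm^2
Q = 0.20428206 * 6.5 = 1.327833 mm^3/s


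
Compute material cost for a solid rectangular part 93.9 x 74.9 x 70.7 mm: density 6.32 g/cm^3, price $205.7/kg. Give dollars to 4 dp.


V = 93.9 * 74.9 * 70.7 = 497240.877 mm^3 = 497.240877 cm^3
Mass = 497.240877 * 6.32 / 1000 = 3.14256234 kg
Cost = 3.14256234 * 205.7 = 646.4251 $


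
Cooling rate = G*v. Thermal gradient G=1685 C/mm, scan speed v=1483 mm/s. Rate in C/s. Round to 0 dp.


CR = 1685 * 1483 = 2498855 C/s


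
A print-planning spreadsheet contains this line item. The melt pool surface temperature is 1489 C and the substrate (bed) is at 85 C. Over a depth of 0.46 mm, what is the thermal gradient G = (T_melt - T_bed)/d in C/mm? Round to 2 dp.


G = (1489-85)/0.46 = 3052.17 C/mm


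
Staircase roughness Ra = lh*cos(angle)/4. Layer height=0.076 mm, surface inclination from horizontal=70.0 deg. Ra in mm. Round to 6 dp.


Ra = 0.076 * cos(70.0) / 4 = 0.006498 mm


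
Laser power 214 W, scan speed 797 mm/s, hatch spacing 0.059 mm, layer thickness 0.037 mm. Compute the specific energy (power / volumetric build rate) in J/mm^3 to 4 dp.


Build rate = 797 * 0.059 * 0.037 = 1.739851 mm^3/s
SE = 214 / 1.739851 = 122.999 J/mm^3


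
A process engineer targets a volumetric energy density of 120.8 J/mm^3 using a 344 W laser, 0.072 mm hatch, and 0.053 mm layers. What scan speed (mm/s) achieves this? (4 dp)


v = 344 / (120.8*0.072*0.053) = 746.2479 mm/s


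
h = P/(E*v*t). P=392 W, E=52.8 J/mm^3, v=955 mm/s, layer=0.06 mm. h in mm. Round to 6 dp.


h = 392 / (52.8*955*0.06) = 0.129568 mm


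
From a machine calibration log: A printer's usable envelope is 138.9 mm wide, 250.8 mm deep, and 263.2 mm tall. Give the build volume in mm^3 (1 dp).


V = 138.9 * 250.8 * 263.2 = 9168866.8 mm^3


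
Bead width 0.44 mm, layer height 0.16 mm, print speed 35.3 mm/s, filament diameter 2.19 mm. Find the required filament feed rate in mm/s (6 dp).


Q = 0.44 * 0.16 * 35.3 = 2.48512 mm^3/s
A_fil = pi*(2.19/2)^2 = 3.76684813 mm^2
v_feed = 2.48512 / 3.76684813 = 0.659735 mm/s


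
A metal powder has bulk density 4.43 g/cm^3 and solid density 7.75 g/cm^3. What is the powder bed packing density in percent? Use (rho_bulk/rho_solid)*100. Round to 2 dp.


Packing = (4.43/7.75)*100 = 57.16 %


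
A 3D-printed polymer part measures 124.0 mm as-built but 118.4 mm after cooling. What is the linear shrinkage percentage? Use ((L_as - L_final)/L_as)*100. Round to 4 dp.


Shrinkage = ((124.0-118.4)/124.0)*100 = 4.5161 %


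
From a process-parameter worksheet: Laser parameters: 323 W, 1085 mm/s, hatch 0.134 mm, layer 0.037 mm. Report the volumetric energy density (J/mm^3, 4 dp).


E = 323 / (1085*0.134*0.037) = 60.0435 J/mm^3


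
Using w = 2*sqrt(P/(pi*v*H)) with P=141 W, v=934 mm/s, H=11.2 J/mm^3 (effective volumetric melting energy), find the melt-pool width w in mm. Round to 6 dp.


w = 2*sqrt(141/(pi*934*11.2)) = 0.131003 mm


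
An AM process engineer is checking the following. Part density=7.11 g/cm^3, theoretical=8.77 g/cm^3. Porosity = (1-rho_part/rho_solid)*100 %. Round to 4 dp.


Porosity = (1-7.11/8.77)*100 = 18.9282 %


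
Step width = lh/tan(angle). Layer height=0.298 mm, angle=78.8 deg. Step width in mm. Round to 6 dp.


step = 0.298 / tan(78.8) = 0.059006 mm


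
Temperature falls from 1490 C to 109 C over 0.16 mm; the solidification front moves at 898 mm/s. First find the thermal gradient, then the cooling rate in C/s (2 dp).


G = (1490-109)/0.16 = 8631.25 C/mm
CR = 8631.25 * 898 = 7750862.5 C/s


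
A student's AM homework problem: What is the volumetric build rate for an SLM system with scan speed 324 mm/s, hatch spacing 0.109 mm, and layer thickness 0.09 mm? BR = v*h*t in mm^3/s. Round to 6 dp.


Rate = 324 * 0.109 * 0.09 = 3.17844 mm^3/s


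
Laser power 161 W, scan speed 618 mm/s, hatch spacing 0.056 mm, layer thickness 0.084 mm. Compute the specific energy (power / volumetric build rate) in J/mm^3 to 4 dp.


Build rate = 618 * 0.056 * 0.084 = 2.907072 mm^3/s
SE = 161 / 2.907072 = 55.3822 J/mm^3


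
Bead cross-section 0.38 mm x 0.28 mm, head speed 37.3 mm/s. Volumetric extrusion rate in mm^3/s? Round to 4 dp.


Rate = 0.38 * 0.28 * 37.3 = 3.9687 mm^3/s


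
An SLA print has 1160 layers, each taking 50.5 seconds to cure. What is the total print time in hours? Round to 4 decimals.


t = 1160 * 50.5 / 3600 = 16.2722 hrs


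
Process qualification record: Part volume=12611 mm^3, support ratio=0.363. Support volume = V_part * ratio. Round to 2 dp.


V_support = 12611 * 0.363 = 4577.79 mm^3


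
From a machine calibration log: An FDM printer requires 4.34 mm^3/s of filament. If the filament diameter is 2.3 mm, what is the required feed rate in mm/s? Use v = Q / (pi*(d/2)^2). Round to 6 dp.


A = pi*(2.3/2)^2 = 4.154756
v = 4.34 / 4.154756 = 1.044586 mm/s


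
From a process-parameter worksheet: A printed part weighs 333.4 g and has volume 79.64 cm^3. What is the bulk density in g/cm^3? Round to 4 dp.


rho = 333.4 / 79.64 = 4.1863 g/cm^3


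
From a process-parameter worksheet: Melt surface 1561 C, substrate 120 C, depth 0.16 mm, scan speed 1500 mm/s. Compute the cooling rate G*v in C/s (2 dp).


G = (1561-120)/0.16 = 9006.25 C/mm
CR = 9006.25 * 1500 = 13509375.0 C/s


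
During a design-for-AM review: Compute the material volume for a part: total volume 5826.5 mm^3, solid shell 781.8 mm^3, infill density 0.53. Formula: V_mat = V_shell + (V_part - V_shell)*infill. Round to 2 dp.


V_infill = (5826.5 - 781.8) * 0.53 = 2673.69
V_total = 781.8 + 2673.69 = 3455.49 mm^3


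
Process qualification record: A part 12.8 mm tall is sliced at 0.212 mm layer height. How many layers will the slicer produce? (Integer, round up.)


Layers = ceil(12.8/0.212) = 61


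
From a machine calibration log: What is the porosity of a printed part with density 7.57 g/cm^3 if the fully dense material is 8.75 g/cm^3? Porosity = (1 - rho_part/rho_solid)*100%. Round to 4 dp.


Porosity = (1-7.57/8.75)*100 = 13.4857 %


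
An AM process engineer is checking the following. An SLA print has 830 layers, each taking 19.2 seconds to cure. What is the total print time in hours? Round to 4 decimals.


t = 830 * 19.2 / 3600 = 4.4267 hrs


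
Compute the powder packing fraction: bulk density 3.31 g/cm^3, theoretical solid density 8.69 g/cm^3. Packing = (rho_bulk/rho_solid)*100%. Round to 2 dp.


Packing = (3.31/8.69)*100 = 38.09 %


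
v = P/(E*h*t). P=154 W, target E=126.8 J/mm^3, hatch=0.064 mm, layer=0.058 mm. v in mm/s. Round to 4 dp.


v = 154 / (126.8*0.064*0.058) = 327.1851 mm/s


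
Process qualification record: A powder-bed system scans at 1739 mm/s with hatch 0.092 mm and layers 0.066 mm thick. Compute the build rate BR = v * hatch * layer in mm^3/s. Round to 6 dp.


Rate = 1739 * 0.092 * 0.066 = 10.559208 mm^3/s


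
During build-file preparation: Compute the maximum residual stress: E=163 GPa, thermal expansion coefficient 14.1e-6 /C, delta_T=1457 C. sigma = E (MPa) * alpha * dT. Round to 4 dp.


sigma = 163*1000 * 14.1e-6 * 1457 = 3348.6231 MPa


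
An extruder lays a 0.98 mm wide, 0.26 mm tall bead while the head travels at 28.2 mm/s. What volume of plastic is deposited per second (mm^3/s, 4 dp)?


Rate = 0.98 * 0.26 * 28.2 = 7.1854 mm^3/s


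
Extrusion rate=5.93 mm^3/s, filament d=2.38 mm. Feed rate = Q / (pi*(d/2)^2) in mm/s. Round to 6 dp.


A = pi*(2.38/2)^2 = 4.448809
v = 5.93 / 4.448809 = 1.332941 mm/s


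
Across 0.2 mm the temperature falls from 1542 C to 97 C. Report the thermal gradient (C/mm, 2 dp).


G = (1542-97)/0.2 = 7225.0 C/mm


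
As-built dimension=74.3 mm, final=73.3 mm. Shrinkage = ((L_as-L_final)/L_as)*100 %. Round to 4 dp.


Shrinkage = ((74.3-73.3)/74.3)*100 = 1.3459 %


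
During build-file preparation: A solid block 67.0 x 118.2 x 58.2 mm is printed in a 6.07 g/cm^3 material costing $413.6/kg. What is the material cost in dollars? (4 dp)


V = 67.0 * 118.2 * 58.2 = 460909.08 mm^3 = 460.90908 cm^3
Mass = 460.90908 * 6.07 / 1000 = 2.79771812 kg
Cost = 2.79771812 * 413.6 = 1157.1362 $


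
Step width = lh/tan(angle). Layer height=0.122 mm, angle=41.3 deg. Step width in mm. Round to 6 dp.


step = 0.122 / tan(41.3) = 0.13887 mm


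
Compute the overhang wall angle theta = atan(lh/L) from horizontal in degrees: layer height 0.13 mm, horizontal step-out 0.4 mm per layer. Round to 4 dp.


angle = atan(0.13/0.4) = 18.0042 degrees


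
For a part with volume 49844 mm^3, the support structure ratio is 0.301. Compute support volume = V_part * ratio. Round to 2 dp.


V_support = 49844 * 0.301 = 15003.04 mm^3


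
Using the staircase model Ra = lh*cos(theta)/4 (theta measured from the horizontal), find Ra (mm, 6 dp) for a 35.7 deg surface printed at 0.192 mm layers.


Ra = 0.192 * cos(35.7) / 4 = 0.03898 mm


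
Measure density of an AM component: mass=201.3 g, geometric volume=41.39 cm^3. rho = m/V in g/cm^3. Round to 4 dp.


rho = 201.3 / 41.39 = 4.8635 g/cm^3


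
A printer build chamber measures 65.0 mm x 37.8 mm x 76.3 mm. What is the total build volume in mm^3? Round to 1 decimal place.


V = 65.0 * 37.8 * 76.3 = 187469.1 mm^3


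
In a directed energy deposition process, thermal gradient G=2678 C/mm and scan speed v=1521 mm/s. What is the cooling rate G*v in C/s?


CR = 2678 * 1521 = 4073238 C/s


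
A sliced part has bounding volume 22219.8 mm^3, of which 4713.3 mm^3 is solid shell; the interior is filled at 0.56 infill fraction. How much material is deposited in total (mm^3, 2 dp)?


V_infill = (22219.8 - 4713.3) * 0.56 = 9803.64
V_total = 4713.3 + 9803.64 = 14516.94 mm^3


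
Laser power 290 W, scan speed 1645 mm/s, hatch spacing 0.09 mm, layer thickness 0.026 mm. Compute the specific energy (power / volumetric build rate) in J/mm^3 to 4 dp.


Build rate = 1645 * 0.09 * 0.026 = 3.8493 mm^3/s
SE = 290 / 3.8493 = 75.3384 J/mm^3


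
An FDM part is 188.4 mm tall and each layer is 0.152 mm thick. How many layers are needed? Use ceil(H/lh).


Layers = ceil(188.4/0.152) = 1240


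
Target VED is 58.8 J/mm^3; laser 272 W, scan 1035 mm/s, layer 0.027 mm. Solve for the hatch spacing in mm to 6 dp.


h = 272 / (58.8*1035*0.027) = 0.165534 mm


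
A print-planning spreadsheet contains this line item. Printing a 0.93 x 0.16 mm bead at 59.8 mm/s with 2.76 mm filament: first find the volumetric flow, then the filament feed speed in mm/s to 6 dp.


Q = 0.93 * 0.16 * 59.8 = 8.89824 mm^3/s
A_fil = pi*(2.76/2)^2 = 5.98284905 mm^2
v_feed = 8.89824 / 5.98284905 = 1.487291 mm/s


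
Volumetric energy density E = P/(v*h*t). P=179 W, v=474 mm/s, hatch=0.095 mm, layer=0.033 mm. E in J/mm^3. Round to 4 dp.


E = 179 / (474*0.095*0.033) = 120.4584 J/mm^3


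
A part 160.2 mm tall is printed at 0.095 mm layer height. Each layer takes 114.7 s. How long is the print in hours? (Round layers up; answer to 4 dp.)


Layers = ceil(160.2/0.095) = 1687
t = 1687 * 114.7 / 3600 = 53.7497 hrs


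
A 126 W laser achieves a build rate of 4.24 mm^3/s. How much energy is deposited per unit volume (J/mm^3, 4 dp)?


SE = 126 / 4.24 = 29.717 J/mm^3


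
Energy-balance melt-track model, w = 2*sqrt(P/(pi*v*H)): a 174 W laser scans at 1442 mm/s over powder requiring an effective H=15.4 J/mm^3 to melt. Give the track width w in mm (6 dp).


w = 2*sqrt(174/(pi*1442*15.4)) = 0.099882 mm


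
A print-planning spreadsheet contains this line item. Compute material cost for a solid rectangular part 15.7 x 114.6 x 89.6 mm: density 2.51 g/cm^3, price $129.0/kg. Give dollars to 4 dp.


V = 15.7 * 114.6 * 89.6 = 161210.112 mm^3 = 161.210112 cm^3
Mass = 161.210112 * 2.51 / 1000 = 0.40463738 kg
Cost = 0.40463738 * 129.0 = 52.1982 $


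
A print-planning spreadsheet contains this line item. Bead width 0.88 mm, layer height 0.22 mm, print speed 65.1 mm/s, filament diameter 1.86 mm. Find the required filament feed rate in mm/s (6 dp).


Q = 0.88 * 0.22 * 65.1 = 12.60336 mm^3/s
A_fil = pi*(1.86/2)^2 = 2.71716349 mm^2
v_feed = 12.60336 / 2.71716349 = 4.638425 mm/s


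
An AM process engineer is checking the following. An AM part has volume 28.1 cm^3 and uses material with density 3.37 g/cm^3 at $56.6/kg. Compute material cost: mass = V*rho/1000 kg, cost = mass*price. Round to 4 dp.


Mass = 28.1*3.37/1000 = 0.094697 kg
Cost = 0.094697 * 56.6 = 5.3599 $


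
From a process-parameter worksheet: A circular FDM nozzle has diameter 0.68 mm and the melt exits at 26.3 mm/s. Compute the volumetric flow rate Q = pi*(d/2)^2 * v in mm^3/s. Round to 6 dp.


A = pi*(0.68/2)^2 = 0.36316811 mm^2
Q = 0.36316811 * 26.3 = 9.551321 mm^3/s


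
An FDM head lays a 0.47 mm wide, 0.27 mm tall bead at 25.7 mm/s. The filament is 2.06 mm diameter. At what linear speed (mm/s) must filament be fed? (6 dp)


Q = 0.47 * 0.27 * 25.7 = 3.26133 mm^3/s
A_fil = pi*(2.06/2)^2 = 3.33291565 mm^2
v_feed = 3.26133 / 3.33291565 = 0.978522 mm/s


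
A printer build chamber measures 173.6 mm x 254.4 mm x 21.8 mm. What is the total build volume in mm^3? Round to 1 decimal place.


V = 173.6 * 254.4 * 21.8 = 962771.7 mm^3


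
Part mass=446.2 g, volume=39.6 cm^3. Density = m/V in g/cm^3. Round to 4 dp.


rho = 446.2 / 39.6 = 11.2677 g/cm^3


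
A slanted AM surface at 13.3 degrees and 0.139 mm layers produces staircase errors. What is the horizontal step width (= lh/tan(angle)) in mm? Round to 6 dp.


step = 0.139 / tan(13.3) = 0.588011 mm


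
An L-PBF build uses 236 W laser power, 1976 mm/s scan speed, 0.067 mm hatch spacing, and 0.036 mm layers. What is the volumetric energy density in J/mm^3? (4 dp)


E = 236 / (1976*0.067*0.036) = 49.5163 J/mm^3


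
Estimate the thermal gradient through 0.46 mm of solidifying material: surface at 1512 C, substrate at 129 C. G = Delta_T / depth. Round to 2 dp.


G = (1512-129)/0.46 = 3006.52 C/mm


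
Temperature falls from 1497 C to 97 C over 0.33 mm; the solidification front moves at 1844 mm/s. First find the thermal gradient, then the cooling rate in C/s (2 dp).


G = (1497-97)/0.33 = 4242.42424242 C/mm
CR = 4242.42424242 * 1844 = 7823030.3 C/s


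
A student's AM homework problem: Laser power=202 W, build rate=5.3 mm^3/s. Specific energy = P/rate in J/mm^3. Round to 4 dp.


SE = 202 / 5.3 = 38.1132 J/mm^3


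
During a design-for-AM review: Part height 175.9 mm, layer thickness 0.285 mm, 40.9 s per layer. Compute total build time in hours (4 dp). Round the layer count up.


Layers = ceil(175.9/0.285) = 618
t = 618 * 40.9 / 3600 = 7.0212 hrs


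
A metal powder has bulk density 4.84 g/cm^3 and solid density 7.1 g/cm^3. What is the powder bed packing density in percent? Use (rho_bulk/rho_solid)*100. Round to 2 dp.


Packing = (4.84/7.1)*100 = 68.17 %


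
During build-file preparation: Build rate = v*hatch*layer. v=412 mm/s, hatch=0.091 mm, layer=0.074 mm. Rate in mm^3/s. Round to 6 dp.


Rate = 412 * 0.091 * 0.074 = 2.774408 mm^3/s


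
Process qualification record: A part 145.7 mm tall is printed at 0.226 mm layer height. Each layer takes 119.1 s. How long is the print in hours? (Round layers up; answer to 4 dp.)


Layers = ceil(145.7/0.226) = 645
t = 645 * 119.1 / 3600 = 21.3388 hrs


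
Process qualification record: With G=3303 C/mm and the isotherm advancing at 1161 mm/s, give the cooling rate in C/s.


CR = 3303 * 1161 = 3834783 C/s


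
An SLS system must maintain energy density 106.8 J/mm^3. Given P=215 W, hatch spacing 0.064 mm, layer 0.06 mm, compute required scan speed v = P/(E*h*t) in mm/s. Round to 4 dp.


v = 215 / (106.8*0.064*0.06) = 524.247 mm/s


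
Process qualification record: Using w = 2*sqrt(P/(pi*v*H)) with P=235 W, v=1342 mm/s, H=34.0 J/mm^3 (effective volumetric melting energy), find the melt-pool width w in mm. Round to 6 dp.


w = 2*sqrt(235/(pi*1342*34.0)) = 0.080979 mm


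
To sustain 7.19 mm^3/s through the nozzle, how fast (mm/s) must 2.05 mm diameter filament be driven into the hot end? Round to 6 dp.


A = pi*(2.05/2)^2 = 3.300636
v = 7.19 / 3.300636 = 2.178368 mm/s


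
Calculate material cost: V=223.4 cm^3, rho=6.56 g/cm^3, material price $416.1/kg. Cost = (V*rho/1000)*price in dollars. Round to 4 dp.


Mass = 223.4*6.56/1000 = 1.465504 kg
Cost = 1.465504 * 416.1 = 609.7962 $


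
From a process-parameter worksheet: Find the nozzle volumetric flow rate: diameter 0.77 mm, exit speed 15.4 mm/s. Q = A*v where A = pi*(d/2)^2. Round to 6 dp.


A = pi*(0.77/2)^2 = 0.46566257 mm^2
Q = 0.46566257 * 15.4 = 7.171204 mm^3/s


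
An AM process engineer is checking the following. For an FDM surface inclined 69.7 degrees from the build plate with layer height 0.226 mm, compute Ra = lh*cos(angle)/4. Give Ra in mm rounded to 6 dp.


Ra = 0.226 * cos(69.7) / 4 = 0.019602 mm


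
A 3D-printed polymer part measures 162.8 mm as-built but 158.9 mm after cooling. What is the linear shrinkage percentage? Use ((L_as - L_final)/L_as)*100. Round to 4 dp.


Shrinkage = ((162.8-158.9)/162.8)*100 = 2.3956 %


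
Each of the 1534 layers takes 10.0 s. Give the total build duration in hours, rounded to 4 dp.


t = 1534 * 10.0 / 3600 = 4.2611 hrs


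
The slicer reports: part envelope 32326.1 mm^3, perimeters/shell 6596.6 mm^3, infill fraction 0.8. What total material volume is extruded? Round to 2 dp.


V_infill = (32326.1 - 6596.6) * 0.8 = 20583.6
V_total = 6596.6 + 20583.6 = 27180.2 mm^3


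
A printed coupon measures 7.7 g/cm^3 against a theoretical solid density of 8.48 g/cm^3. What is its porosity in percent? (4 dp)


Porosity = (1-7.7/8.48)*100 = 9.1981 %


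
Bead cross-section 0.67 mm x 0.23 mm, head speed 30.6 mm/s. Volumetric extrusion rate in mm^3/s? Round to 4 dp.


Rate = 0.67 * 0.23 * 30.6 = 4.7155 mm^3/s


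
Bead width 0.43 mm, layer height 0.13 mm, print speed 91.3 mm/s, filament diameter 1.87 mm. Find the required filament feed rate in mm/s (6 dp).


Q = 0.43 * 0.13 * 91.3 = 5.10367 mm^3/s
A_fil = pi*(1.87/2)^2 = 2.74645884 mm^2
v_feed = 5.10367 / 2.74645884 = 1.858273 mm/s


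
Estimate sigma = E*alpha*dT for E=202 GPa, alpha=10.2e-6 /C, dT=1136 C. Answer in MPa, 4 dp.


sigma = 202*1000 * 10.2e-6 * 1136 = 2340.6144 MPa


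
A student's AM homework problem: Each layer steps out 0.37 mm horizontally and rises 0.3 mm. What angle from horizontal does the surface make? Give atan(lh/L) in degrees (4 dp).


angle = atan(0.3/0.37) = 39.0355 degrees


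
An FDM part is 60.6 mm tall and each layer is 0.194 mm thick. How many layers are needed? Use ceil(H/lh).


Layers = ceil(60.6/0.194) = 313


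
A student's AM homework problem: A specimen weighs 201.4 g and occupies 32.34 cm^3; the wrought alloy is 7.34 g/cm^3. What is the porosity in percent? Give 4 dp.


rho_part = 201.4 / 32.34 = 6.22758194 g/cm^3
Porosity = (1 - 6.22758194/7.34)*100 = 15.1556 %


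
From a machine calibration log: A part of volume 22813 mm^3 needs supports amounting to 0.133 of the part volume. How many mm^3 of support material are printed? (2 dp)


V_support = 22813 * 0.133 = 3034.13 mm^3


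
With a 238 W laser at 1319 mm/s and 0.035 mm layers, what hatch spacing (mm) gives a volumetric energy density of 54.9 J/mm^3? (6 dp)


h = 238 / (54.9*1319*0.035) = 0.093906 mm


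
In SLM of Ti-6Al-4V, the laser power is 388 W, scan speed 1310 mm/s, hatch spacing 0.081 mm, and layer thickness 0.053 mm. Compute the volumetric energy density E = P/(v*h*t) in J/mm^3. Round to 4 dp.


E = 388 / (1310*0.081*0.053) = 68.9921 J/mm^3


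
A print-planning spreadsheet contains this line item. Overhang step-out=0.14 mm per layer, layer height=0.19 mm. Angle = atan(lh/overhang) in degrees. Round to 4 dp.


angle = atan(0.19/0.14) = 53.6156 degrees


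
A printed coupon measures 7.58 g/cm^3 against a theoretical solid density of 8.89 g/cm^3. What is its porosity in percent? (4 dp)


Porosity = (1-7.58/8.89)*100 = 14.7357 %


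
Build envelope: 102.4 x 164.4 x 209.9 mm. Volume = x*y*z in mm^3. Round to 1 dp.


V = 102.4 * 164.4 * 209.9 = 3533574.1 mm^3


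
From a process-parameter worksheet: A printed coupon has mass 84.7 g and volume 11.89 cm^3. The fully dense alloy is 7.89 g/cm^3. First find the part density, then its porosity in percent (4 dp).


rho_part = 84.7 / 11.89 = 7.12363331 g/cm^3
Porosity = (1 - 7.12363331/7.89)*100 = 9.7131 %


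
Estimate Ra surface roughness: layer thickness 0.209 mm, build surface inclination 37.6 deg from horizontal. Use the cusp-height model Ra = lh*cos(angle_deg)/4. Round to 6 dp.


Ra = 0.209 * cos(37.6) / 4 = 0.041397 mm


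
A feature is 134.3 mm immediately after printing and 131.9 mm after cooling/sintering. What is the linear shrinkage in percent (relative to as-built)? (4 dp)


Shrinkage = ((134.3-131.9)/134.3)*100 = 1.787 %


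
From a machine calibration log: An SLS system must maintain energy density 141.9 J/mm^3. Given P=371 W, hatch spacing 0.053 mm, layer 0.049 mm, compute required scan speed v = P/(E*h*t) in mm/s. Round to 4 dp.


v = 371 / (141.9*0.053*0.049) = 1006.7452 mm/s


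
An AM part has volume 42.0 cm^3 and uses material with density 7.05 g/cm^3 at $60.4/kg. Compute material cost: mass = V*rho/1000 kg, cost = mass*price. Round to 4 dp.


Mass = 42.0*7.05/1000 = 0.2961 kg
Cost = 0.2961 * 60.4 = 17.8844 $


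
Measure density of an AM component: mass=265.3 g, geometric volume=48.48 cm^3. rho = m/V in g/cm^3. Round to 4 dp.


rho = 265.3 / 48.48 = 5.4724 g/cm^3


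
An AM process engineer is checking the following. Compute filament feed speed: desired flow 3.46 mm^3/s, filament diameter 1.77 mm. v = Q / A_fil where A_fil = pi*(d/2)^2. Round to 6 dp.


A = pi*(1.77/2)^2 = 2.460574
v = 3.46 / 2.460574 = 1.406176 mm/s


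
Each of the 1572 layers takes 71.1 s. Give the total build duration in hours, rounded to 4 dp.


t = 1572 * 71.1 / 3600 = 31.047 hrs


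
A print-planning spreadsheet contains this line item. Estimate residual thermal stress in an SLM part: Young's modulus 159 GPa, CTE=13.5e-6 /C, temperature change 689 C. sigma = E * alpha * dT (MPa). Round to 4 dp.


sigma = 159*1000 * 13.5e-6 * 689 = 1478.9385 MPa


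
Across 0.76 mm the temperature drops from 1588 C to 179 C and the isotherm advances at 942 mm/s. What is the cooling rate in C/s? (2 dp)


G = (1588-179)/0.76 = 1853.94736842 C/mm
CR = 1853.94736842 * 942 = 1746418.42 C/s


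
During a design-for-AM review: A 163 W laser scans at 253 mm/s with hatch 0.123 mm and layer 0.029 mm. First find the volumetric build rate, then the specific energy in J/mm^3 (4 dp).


Build rate = 253 * 0.123 * 0.029 = 0.902451 mm^3/s
SE = 163 / 0.902451 = 180.6192 J/mm^3


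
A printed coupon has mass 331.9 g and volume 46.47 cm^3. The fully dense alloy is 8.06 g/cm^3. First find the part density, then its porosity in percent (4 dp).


rho_part = 331.9 / 46.47 = 7.14224231 g/cm^3
Porosity = (1 - 7.14224231/8.06)*100 = 11.3866 %


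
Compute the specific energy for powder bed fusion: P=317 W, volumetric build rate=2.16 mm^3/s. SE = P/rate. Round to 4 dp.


SE = 317 / 2.16 = 146.7593 J/mm^3


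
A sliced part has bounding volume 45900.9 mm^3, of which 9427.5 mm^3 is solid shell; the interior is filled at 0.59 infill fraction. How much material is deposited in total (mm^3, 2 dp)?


V_infill = (45900.9 - 9427.5) * 0.59 = 21519.31
V_total = 9427.5 + 21519.31 = 30946.81 mm^3


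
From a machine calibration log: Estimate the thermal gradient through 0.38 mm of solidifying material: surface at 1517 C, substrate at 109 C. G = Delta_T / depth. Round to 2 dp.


G = (1517-109)/0.38 = 3705.26 C/mm


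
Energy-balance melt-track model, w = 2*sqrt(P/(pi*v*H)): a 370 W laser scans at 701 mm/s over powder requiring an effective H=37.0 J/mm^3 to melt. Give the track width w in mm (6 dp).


w = 2*sqrt(370/(pi*701*37.0)) = 0.134771 mm


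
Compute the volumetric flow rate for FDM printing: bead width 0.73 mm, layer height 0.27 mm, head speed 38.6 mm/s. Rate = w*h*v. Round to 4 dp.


Rate = 0.73 * 0.27 * 38.6 = 7.6081 mm^3/s


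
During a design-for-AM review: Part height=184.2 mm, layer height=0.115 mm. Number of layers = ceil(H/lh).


Layers = ceil(184.2/0.115) = 1602


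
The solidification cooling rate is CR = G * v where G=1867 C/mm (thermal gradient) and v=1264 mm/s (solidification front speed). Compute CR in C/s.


CR = 1867 * 1264 = 2359888 C/s


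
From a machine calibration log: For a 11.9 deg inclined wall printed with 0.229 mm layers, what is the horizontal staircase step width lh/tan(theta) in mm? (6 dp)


step = 0.229 / tan(11.9) = 1.086683 mm


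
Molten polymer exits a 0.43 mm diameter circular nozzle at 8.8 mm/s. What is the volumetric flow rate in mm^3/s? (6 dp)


A = pi*(0.43/2)^2 = 0.14522012 mm^2
Q = 0.14522012 * 8.8 = 1.277937 mm^3/s


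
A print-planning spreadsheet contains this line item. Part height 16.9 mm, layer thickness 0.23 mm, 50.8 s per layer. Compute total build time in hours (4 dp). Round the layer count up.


Layers = ceil(16.9/0.23) = 74
t = 74 * 50.8 / 3600 = 1.0442 hrs


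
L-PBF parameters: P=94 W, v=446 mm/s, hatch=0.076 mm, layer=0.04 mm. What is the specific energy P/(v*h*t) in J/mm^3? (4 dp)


Build rate = 446 * 0.076 * 0.04 = 1.35584 mm^3/s
SE = 94 / 1.35584 = 69.3297 J/mm^3


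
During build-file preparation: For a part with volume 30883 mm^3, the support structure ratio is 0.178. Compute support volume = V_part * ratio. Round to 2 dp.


V_support = 30883 * 0.178 = 5497.17 mm^3


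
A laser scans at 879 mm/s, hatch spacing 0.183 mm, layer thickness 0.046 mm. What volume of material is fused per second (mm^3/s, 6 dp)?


Rate = 879 * 0.183 * 0.046 = 7.399422 mm^3/s


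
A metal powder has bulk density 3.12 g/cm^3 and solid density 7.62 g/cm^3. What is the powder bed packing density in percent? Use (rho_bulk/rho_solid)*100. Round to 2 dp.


Packing = (3.12/7.62)*100 = 40.94 %


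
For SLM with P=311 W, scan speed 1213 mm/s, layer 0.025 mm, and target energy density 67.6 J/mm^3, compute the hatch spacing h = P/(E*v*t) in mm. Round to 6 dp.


h = 311 / (67.6*1213*0.025) = 0.15171 mm


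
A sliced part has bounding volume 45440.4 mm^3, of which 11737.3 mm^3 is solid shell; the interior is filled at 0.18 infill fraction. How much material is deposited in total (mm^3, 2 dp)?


V_infill = (45440.4 - 11737.3) * 0.18 = 6066.56
V_total = 11737.3 + 6066.56 = 17803.86 mm^3


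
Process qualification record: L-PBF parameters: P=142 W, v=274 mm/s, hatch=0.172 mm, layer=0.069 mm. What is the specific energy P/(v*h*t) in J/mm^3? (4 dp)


Build rate = 274 * 0.172 * 0.069 = 3.251832 mm^3/s
SE = 142 / 3.251832 = 43.6677 J/mm^3


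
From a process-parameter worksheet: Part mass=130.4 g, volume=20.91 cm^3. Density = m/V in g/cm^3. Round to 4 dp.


rho = 130.4 / 20.91 = 6.2363 g/cm^3


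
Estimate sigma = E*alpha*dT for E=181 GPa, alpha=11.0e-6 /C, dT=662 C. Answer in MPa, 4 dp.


sigma = 181*1000 * 11.0e-6 * 662 = 1318.042 MPa


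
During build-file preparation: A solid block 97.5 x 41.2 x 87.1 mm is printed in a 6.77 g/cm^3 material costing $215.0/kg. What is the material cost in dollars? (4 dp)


V = 97.5 * 41.2 * 87.1 = 349880.7 mm^3 = 349.8807 cm^3
Mass = 349.8807 * 6.77 / 1000 = 2.36869234 kg
Cost = 2.36869234 * 215.0 = 509.2689 $


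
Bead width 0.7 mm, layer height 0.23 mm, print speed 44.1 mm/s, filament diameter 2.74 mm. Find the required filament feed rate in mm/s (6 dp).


Q = 0.7 * 0.23 * 44.1 = 7.1001 mm^3/s
A_fil = pi*(2.74/2)^2 = 5.89645525 mm^2
v_feed = 7.1001 / 5.89645525 = 1.20413 mm/s


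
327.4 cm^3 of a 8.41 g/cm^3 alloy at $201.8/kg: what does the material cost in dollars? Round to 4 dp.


Mass = 327.4*8.41/1000 = 2.753434 kg
Cost = 2.753434 * 201.8 = 555.643 $


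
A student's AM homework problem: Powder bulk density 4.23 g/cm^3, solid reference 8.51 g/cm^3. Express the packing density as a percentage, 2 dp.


Packing = (4.23/8.51)*100 = 49.71 %


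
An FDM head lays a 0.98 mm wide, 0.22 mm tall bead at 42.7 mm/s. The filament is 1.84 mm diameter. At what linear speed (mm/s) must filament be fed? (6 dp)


Q = 0.98 * 0.22 * 42.7 = 9.20612 mm^3/s
A_fil = pi*(1.84/2)^2 = 2.65904402 mm^2
v_feed = 9.20612 / 2.65904402 = 3.462192 mm/s


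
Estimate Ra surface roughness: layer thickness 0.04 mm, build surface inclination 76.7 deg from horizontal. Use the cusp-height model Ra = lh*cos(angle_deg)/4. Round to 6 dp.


Ra = 0.04 * cos(76.7) / 4 = 0.0023 mm


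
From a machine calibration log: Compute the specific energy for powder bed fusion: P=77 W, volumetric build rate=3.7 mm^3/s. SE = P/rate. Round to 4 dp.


SE = 77 / 3.7 = 20.8108 J/mm^3


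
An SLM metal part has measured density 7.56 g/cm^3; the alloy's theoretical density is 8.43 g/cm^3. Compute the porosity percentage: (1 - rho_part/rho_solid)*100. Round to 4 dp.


Porosity = (1-7.56/8.43)*100 = 10.3203 %


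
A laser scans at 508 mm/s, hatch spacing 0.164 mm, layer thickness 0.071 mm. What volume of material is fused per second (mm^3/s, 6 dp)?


Rate = 508 * 0.164 * 0.071 = 5.915152 mm^3/s


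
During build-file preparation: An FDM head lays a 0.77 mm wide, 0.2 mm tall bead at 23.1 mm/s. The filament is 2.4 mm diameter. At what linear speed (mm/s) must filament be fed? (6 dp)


Q = 0.77 * 0.2 * 23.1 = 3.5574 mm^3/s
A_fil = pi*(2.4/2)^2 = 4.52389342 mm^2
v_feed = 3.5574 / 4.52389342 = 0.786358 mm/s


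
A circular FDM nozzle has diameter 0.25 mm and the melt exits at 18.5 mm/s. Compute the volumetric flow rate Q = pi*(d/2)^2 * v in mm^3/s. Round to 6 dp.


A = pi*(0.25/2)^2 = 0.04908739 mm^2
Q = 0.04908739 * 18.5 = 0.908117 mm^3/s


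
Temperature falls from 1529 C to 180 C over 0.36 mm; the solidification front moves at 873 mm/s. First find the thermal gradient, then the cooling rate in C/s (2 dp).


G = (1529-180)/0.36 = 3747.22222222 C/mm
CR = 3747.22222222 * 873 = 3271325.0 C/s


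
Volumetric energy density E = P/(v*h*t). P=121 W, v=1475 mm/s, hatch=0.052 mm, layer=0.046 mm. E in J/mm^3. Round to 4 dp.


E = 121 / (1475*0.052*0.046) = 34.2951 J/mm^3


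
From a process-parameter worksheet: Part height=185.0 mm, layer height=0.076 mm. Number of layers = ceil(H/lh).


Layers = ceil(185.0/0.076) = 2435


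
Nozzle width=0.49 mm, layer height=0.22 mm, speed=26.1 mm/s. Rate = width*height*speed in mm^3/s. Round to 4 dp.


Rate = 0.49 * 0.22 * 26.1 = 2.8136 mm^3/s


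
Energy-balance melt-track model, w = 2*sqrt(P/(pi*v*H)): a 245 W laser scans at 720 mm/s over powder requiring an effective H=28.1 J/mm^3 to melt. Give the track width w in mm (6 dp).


w = 2*sqrt(245/(pi*720*28.1)) = 0.124171 mm


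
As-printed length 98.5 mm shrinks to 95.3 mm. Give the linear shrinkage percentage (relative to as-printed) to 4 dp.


Shrinkage = ((98.5-95.3)/98.5)*100 = 3.2487 %
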